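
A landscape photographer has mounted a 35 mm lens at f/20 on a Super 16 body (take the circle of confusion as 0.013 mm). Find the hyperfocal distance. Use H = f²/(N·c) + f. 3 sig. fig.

4.75 m

Hyperfocal distance H = f²/(N·c) + f = 35²/(20 × 0.013) + 35 = 1225/0.26 + 35 ≈ 4746.5 mm ≈ 4.75 m.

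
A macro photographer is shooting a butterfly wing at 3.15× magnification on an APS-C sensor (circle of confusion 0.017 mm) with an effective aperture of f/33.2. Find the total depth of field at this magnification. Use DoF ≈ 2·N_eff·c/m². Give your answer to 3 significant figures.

0.114 mm

At magnification m, DoF ≈ 2·N_eff·c/m² = 2 × 33.2 × 0.017 / 3.15² = 1.129 / 9.922 ≈ 0.114 mm.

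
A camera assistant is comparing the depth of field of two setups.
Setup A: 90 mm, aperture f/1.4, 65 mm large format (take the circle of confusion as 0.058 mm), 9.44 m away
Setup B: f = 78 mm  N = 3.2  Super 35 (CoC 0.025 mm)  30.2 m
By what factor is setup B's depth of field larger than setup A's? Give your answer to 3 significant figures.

15.9

Setup A: H = 90²/(1.4×0.058) + 90 ≈ 99843.7 mm; DoF = Df − Dn = 10416.3 − 8631.0 ≈ 1785.3 mm.
Setup B: H = 78²/(3.2×0.025) + 78 ≈ 76128.0 mm; DoF = Df − Dn = 50007 − 21632 ≈ 28375 mm.
Ratio = 28375 / 1785.3 ≈ 15.9.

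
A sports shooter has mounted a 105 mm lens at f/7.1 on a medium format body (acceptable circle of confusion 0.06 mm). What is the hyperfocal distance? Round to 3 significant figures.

26.0 m

Hyperfocal distance H = f²/(N·c) + f = 105²/(7.1 × 0.06) + 105 = 11025/0.426 + 105 ≈ 25985.3 mm ≈ 26.0 m.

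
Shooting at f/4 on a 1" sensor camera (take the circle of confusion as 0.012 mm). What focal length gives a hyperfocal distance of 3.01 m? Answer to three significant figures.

From H = f²/(N·c) + f, with f ≪ H: f ≈ √(H·N·c) = √(3010 × 4 × 0.012) = √144.48 ≈ 12.02 mm.
The +f correction barely moves this — solving exactly, f² + N·c·f − N·c·H = 0 ⇒ f = (−N·c + √((N·c)² + 4·N·c·H))/2 = (−0.048 + √577.92)/2 ≈ 11.996 mm, so f ≈ 12.0 mm.

12.0 mm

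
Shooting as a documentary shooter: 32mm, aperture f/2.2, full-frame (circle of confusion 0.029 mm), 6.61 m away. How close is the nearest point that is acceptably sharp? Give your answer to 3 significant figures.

Hyperfocal distance H = f²/(N·c) + f = 32²/(2.2 × 0.029) + 32 = 1024/0.0638 + 32 ≈ 16082.2 mm ≈ 16.08 m.
Near limit Dn = s·(H − f)/(H + s − 2f) = 6610 × (16082.2 − 32) / (16082.2 + 6610 − 2 × 32) = 6610 × 16050.2 / 22628.2 ≈ 4688.5 mm ≈ 4.69 m.

4.69 m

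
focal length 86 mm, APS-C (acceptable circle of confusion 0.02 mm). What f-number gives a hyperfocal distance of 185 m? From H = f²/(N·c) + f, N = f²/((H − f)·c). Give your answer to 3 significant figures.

f/2.00

Rearrange H = f²/(N·c) + f for N: N = f² / ((H − f)·c).
N = 86² / ((185000 − 86) × 0.02) = 7396 / 3698 ≈ 2.00.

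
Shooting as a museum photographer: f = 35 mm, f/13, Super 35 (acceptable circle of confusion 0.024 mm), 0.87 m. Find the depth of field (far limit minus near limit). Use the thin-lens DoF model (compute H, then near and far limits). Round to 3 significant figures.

388 mm

Hyperfocal distance H = f²/(N·c) + f = 35²/(13 × 0.024) + 35 = 1225/0.312 + 35 ≈ 3961.3 mm ≈ 3.961 m.
Near limit Dn = s·(H − f)/(H + s − 2f) = 870 × (3961.3 − 35) / (3961.3 + 870 − 2 × 35) = 870 × 3926.3 / 4761.3 ≈ 717.43 mm.
Far limit Df = s·(H − f)/(H − s) = 870 × (3961.3 − 35) / (3961.3 − 870) = 870 × 3926.3 / 3091.3 ≈ 1105.00 mm.
Depth of field = Df − Dn = 1105.00 − 717.43 ≈ 387.57 mm.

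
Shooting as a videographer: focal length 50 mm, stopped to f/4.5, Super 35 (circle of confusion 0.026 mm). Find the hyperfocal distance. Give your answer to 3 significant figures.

21.4 m

Hyperfocal distance H = f²/(N·c) + f = 50²/(4.5 × 0.026) + 50 = 2500/0.117 + 50 ≈ 21417.5 mm ≈ 21.4 m.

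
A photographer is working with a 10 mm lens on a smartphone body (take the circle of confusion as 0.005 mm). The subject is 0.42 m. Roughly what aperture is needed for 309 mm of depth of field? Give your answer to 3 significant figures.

f/16

Write h = H − f = f²/(N·c). The thin-lens limits are Dn = s·h/(h + (s−f)) and Df = s·h/(h − (s−f)), so DoF = Df − Dn = 2·s·(s−f)·h / (h² − (s−f)²).
That is a quadratic in h: DoF·h² − 2·s·(s−f)·h − DoF·(s−f)² = 0 ⇒ h = (s−f)·(s + √(s² + DoF²)) / DoF = 410 × (420 + √(420² + 309²)) / 309 = 410 × (420 + 521.422) / 309 ≈ 1249.1 mm.
Then N = f²/(c·h) = 10² / (0.005 × 1249.1) = 100 / 6.2457 ≈ 16.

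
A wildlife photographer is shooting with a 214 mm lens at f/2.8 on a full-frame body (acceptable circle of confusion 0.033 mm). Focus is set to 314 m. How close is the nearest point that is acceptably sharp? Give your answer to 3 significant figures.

192 m

Hyperfocal distance H = f²/(N·c) + f = 214²/(2.8 × 0.033) + 214 = 45796/0.0924 + 214 ≈ 495841.7 mm ≈ 495.8 m.
Near limit Dn = s·(H − f)/(H + s − 2f) = 314000 × (495841.7 − 214) / (495841.7 + 314000 − 2 × 214) = 314000 × 495627.7 / 809413.7 ≈ 192271 mm ≈ 192 m.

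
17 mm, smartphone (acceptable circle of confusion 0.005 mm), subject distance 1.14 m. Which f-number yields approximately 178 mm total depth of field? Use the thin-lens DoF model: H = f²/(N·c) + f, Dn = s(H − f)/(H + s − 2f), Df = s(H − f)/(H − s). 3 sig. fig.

f/3.99

Write h = H − f = f²/(N·c). The thin-lens limits are Dn = s·h/(h + (s−f)) and Df = s·h/(h − (s−f)), so DoF = Df − Dn = 2·s·(s−f)·h / (h² − (s−f)²).
That is a quadratic in h: DoF·h² − 2·s·(s−f)·h − DoF·(s−f)² = 0 ⇒ h = (s−f)·(s + √(s² + DoF²)) / DoF = 1123 × (1140 + √(1140² + 178²)) / 178 = 1123 × (1140 + 1153.81) / 178 ≈ 14472 mm.
Then N = f²/(c·h) = 17² / (0.005 × 14472) = 289 / 72.358 ≈ 3.99.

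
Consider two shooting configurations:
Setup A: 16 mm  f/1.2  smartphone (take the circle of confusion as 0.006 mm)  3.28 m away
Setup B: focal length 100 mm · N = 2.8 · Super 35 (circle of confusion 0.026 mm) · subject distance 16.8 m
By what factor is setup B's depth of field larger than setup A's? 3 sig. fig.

6.83

Setup A: H = 16²/(1.2×0.006) + 16 ≈ 35571.6 mm; DoF = Df − Dn = 3611.54 − 3004.21 ≈ 607.33 mm.
Setup B: H = 100²/(2.8×0.026) + 100 ≈ 137462.6 mm; DoF = Df − Dn = 19125.2 − 14978.9 ≈ 4146.3 mm.
Ratio = 4146.3 / 607.33 ≈ 6.83.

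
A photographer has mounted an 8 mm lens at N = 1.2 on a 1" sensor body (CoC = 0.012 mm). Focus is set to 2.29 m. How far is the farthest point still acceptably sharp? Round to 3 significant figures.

4.71 m

Hyperfocal distance H = f²/(N·c) + f = 8²/(1.2 × 0.012) + 8 = 64/0.0144 + 8 ≈ 4452.4 mm ≈ 4.452 m.
Far limit Df = s·(H − f)/(H − s) = 2290 × (4452.4 − 8) / (4452.4 − 2290) = 2290 × 4444.4 / 2162.4 ≈ 4706.6 mm ≈ 4.71 m.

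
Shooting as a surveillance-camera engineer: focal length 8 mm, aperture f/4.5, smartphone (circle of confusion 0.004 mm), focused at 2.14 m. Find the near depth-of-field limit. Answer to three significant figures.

1.34 m

Hyperfocal distance H = f²/(N·c) + f = 8²/(4.5 × 0.004) + 8 = 64/0.018 + 8 ≈ 3563.6 mm ≈ 3.564 m.
Near limit Dn = s·(H − f)/(H + s − 2f) = 2140 × (3563.6 − 8) / (3563.6 + 2140 − 2 × 8) = 2140 × 3555.6 / 5687.6 ≈ 1337.8 mm ≈ 1.34 m.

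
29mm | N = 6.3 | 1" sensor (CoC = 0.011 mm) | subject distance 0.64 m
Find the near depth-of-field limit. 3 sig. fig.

0.609 m

Hyperfocal distance H = f²/(N·c) + f = 29²/(6.3 × 0.011) + 29 = 841/0.0693 + 29 ≈ 12164.6 mm ≈ 12.16 m.
Near limit Dn = s·(H − f)/(H + s − 2f) = 640 × (12164.6 − 29) / (12164.6 + 640 − 2 × 29) = 640 × 12135.6 / 12746.6 ≈ 609.32 mm ≈ 0.609 m.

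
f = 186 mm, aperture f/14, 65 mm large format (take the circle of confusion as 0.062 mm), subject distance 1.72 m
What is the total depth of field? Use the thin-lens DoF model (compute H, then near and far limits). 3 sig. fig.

133 mm

Hyperfocal distance H = f²/(N·c) + f = 186²/(14 × 0.062) + 186 = 34596/0.868 + 186 ≈ 40043.1 mm ≈ 40.04 m.
Near limit Dn = s·(H − f)/(H + s − 2f) = 1720 × (40043.1 − 186) / (40043.1 + 1720 − 2 × 186) = 1720 × 39857.1 / 41391.1 ≈ 1656.25 mm.
Far limit Df = s·(H − f)/(H − s) = 1720 × (40043.1 − 186) / (40043.1 − 1720) = 1720 × 39857.1 / 38323.1 ≈ 1788.85 mm.
Depth of field = Df − Dn = 1788.85 − 1656.25 ≈ 132.60 mm.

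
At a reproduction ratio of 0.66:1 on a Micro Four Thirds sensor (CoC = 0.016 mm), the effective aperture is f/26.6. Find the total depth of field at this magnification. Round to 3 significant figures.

1.95 mm

At magnification m, DoF ≈ 2·N_eff·c/m² = 2 × 26.6 × 0.016 / 0.66² = 0.8512 / 0.4356 ≈ 1.95 mm.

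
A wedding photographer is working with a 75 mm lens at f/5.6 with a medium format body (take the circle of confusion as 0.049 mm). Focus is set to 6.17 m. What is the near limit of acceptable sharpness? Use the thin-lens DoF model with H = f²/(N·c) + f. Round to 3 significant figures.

Hyperfocal distance H = f²/(N·c) + f = 75²/(5.6 × 0.049) + 75 = 5625/0.2744 + 75 ≈ 20574.3 mm ≈ 20.57 m.
Near limit Dn = s·(H − f)/(H + s − 2f) = 6170 × (20574.3 − 75) / (20574.3 + 6170 − 2 × 75) = 6170 × 20499.3 / 26594.3 ≈ 4755.9 mm ≈ 4.76 m.

4.76 m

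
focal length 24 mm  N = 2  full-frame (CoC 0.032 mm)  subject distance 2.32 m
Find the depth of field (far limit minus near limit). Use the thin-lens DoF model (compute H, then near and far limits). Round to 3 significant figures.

Hyperfocal distance H = f²/(N·c) + f = 24²/(2 × 0.032) + 24 = 576/0.064 + 24 ≈ 9024.0 mm ≈ 9.024 m.
Near limit Dn = s·(H − f)/(H + s − 2f) = 2320 × (9024.0 − 24) / (9024.0 + 2320 − 2 × 24) = 2320 × 9000.0 / 11296.0 ≈ 1848.4 mm.
Far limit Df = s·(H − f)/(H − s) = 2320 × (9024.0 − 24) / (9024.0 − 2320) = 2320 × 9000.0 / 6704.0 ≈ 3114.6 mm.
Depth of field = Df − Dn = 3114.6 − 1848.4 ≈ 1266.2 mm ≈ 1.27 m.

1.27 m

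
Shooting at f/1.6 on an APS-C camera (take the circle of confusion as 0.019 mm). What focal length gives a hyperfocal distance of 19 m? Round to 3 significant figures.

From H = f²/(N·c) + f, with f ≪ H: f ≈ √(H·N·c) = √(19000 × 1.6 × 0.019) = √577.60 ≈ 24.03 mm.
The +f correction barely moves this — solving exactly, f² + N·c·f − N·c·H = 0 ⇒ f = (−N·c + √((N·c)² + 4·N·c·H))/2 = (−0.0304 + √2310.4)/2 ≈ 24.018 mm, so f ≈ 24.0 mm.

24.0 mm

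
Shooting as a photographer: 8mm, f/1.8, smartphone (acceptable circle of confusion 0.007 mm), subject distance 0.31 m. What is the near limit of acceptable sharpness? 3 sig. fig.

Hyperfocal distance H = f²/(N·c) + f = 8²/(1.8 × 0.007) + 8 = 64/0.0126 + 8 ≈ 5087.4 mm ≈ 5.087 m.
Near limit Dn = s·(H − f)/(H + s − 2f) = 310 × (5087.4 − 8) / (5087.4 + 310 − 2 × 8) = 310 × 5079.4 / 5381.4 ≈ 292.60 mm.

293 mm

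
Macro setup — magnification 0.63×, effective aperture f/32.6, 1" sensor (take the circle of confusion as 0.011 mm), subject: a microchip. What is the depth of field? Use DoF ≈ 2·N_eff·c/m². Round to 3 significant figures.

At magnification m, DoF ≈ 2·N_eff·c/m² = 2 × 32.6 × 0.011 / 0.63² = 0.7172 / 0.3969 ≈ 1.81 mm.

1.81 mm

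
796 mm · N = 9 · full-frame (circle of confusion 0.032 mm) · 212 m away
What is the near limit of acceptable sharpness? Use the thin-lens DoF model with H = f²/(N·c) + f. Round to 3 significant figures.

Hyperfocal distance H = f²/(N·c) + f = 796²/(9 × 0.032) + 796 = 633616/0.288 + 796 ≈ 2200851.6 mm ≈ 2201 m.
Near limit Dn = s·(H − f)/(H + s − 2f) = 212000 × (2200851.6 − 796) / (2200851.6 + 212000 − 2 × 796) = 212000 × 2200055.6 / 2411259.6 ≈ 193431 mm ≈ 193 m.

193 m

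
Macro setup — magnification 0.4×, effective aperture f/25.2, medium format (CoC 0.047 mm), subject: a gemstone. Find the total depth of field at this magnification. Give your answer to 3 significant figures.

At magnification m, DoF ≈ 2·N_eff·c/m² = 2 × 25.2 × 0.047 / 0.4² = 2.369 / 0.16 ≈ 14.8 mm.

14.8 mm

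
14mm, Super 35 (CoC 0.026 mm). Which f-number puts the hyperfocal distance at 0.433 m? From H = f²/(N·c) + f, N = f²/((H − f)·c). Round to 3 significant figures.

f/18

Rearrange H = f²/(N·c) + f for N: N = f² / ((H − f)·c).
N = 14² / ((433 − 14) × 0.026) = 196 / 10.89 ≈ 18.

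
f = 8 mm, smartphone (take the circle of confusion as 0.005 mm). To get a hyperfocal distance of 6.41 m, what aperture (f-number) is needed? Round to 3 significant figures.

f/2.00

Rearrange H = f²/(N·c) + f for N: N = f² / ((H − f)·c).
N = 8² / ((6410 − 8) × 0.005) = 64 / 32.01 ≈ 2.00.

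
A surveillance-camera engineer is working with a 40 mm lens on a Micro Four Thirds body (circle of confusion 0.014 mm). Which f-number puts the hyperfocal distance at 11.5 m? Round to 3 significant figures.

f/9.97

Rearrange H = f²/(N·c) + f for N: N = f² / ((H − f)·c).
N = 40² / ((11500 − 40) × 0.014) = 1600 / 160.4 ≈ 9.97.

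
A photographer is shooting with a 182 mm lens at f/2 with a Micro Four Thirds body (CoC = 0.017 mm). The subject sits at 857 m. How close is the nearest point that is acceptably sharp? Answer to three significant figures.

Hyperfocal distance H = f²/(N·c) + f = 182²/(2 × 0.017) + 182 = 33124/0.034 + 182 ≈ 974417.3 mm ≈ 974.4 m.
Near limit Dn = s·(H − f)/(H + s − 2f) = 857000 × (974417.3 − 182) / (974417.3 + 857000 − 2 × 182) = 857000 × 974235.3 / 1831053.3 ≈ 455978 mm ≈ 456 m.

456 m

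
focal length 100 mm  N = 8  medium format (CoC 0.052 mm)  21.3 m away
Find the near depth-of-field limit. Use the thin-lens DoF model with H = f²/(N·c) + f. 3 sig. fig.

11.3 m

Hyperfocal distance H = f²/(N·c) + f = 100²/(8 × 0.052) + 100 = 10000/0.416 + 100 ≈ 24138.5 mm ≈ 24.14 m.
Near limit Dn = s·(H − f)/(H + s − 2f) = 21300 × (24138.5 − 100) / (24138.5 + 21300 − 2 × 100) = 21300 × 24038.5 / 45238.5 ≈ 11318 mm ≈ 11.3 m.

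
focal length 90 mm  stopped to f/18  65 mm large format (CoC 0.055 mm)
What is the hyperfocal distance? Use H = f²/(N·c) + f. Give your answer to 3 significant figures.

Hyperfocal distance H = f²/(N·c) + f = 90²/(18 × 0.055) + 90 = 8100/0.99 + 90 ≈ 8271.8 mm ≈ 8.27 m.

8.27 m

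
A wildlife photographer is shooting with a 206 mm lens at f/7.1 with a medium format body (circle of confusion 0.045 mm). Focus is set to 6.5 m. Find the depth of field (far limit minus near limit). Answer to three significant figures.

0.617 m

Hyperfocal distance H = f²/(N·c) + f = 206²/(7.1 × 0.045) + 206 = 42436/0.3195 + 206 ≈ 133026.0 mm ≈ 133.0 m.
Near limit Dn = s·(H − f)/(H + s − 2f) = 6500 × (133026.0 − 206) / (133026.0 + 6500 − 2 × 206) = 6500 × 132820.0 / 139114.0 ≈ 6205.92 mm.
Far limit Df = s·(H − f)/(H − s) = 6500 × (133026.0 − 206) / (133026.0 − 6500) = 6500 × 132820.0 / 126526.0 ≈ 6823.34 mm.
Depth of field = Df − Dn = 6823.34 − 6205.92 ≈ 617.42 mm ≈ 0.617 m.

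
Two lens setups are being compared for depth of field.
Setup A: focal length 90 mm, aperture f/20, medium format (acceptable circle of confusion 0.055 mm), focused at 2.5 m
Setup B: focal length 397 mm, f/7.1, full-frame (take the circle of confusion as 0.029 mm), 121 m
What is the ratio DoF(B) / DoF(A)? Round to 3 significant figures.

21.3

Setup A: H = 90²/(20×0.055) + 90 ≈ 7453.6 mm; DoF = Df − Dn = 3716.3 − 1883.5 ≈ 1832.8 mm.
Setup B: H = 397²/(7.1×0.029) + 397 ≈ 765860.8 mm; DoF = Df − Dn = 143630 − 104531 ≈ 39099 mm.
Ratio = 39099 / 1832.8 ≈ 21.3.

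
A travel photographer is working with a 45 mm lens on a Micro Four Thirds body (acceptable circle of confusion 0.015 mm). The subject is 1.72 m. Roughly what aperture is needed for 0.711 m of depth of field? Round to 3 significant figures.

Write h = H − f = f²/(N·c). The thin-lens limits are Dn = s·h/(h + (s−f)) and Df = s·h/(h − (s−f)), so DoF = Df − Dn = 2·s·(s−f)·h / (h² − (s−f)²).
That is a quadratic in h: DoF·h² − 2·s·(s−f)·h − DoF·(s−f)² = 0 ⇒ h = (s−f)·(s + √(s² + DoF²)) / DoF = 1675 × (1720 + √(1720² + 711²)) / 711 = 1675 × (1720 + 1861.16) / 711 ≈ 8436.6 mm.
Then N = f²/(c·h) = 45² / (0.015 × 8436.6) = 2025 / 126.55 ≈ 16.

f/16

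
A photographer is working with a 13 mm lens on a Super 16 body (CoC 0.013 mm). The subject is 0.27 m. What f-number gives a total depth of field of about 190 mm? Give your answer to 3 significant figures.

Write h = H − f = f²/(N·c). The thin-lens limits are Dn = s·h/(h + (s−f)) and Df = s·h/(h − (s−f)), so DoF = Df − Dn = 2·s·(s−f)·h / (h² − (s−f)²).
That is a quadratic in h: DoF·h² − 2·s·(s−f)·h − DoF·(s−f)² = 0 ⇒ h = (s−f)·(s + √(s² + DoF²)) / DoF = 257 × (270 + √(270² + 190²)) / 190 = 257 × (270 + 330.151) / 190 ≈ 811.78 mm.
Then N = f²/(c·h) = 13² / (0.013 × 811.78) = 169 / 10.553 ≈ 16.

f/16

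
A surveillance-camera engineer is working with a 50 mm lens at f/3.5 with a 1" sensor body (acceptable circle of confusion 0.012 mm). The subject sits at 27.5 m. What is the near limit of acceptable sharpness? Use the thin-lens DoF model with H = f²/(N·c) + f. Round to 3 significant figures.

Hyperfocal distance H = f²/(N·c) + f = 50²/(3.5 × 0.012) + 50 = 2500/0.042 + 50 ≈ 59573.8 mm ≈ 59.57 m.
Near limit Dn = s·(H − f)/(H + s − 2f) = 27500 × (59573.8 − 50) / (59573.8 + 27500 − 2 × 50) = 27500 × 59523.8 / 86973.8 ≈ 18821 mm ≈ 18.8 m.

18.8 m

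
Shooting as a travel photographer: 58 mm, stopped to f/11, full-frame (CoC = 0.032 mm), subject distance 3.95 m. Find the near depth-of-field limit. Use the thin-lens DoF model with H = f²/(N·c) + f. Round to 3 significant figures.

Hyperfocal distance H = f²/(N·c) + f = 58²/(11 × 0.032) + 58 = 3364/0.352 + 58 ≈ 9614.8 mm ≈ 9.615 m.
Near limit Dn = s·(H − f)/(H + s − 2f) = 3950 × (9614.8 − 58) / (9614.8 + 3950 − 2 × 58) = 3950 × 9556.8 / 13448.8 ≈ 2806.9 mm ≈ 2.81 m.

2.81 m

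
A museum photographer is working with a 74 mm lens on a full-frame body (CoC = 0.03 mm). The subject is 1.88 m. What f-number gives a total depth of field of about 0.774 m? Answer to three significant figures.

f/20

Write h = H − f = f²/(N·c). The thin-lens limits are Dn = s·h/(h + (s−f)) and Df = s·h/(h − (s−f)), so DoF = Df − Dn = 2·s·(s−f)·h / (h² − (s−f)²).
That is a quadratic in h: DoF·h² − 2·s·(s−f)·h − DoF·(s−f)² = 0 ⇒ h = (s−f)·(s + √(s² + DoF²)) / DoF = 1806 × (1880 + √(1880² + 774²)) / 774 = 1806 × (1880 + 2033.10) / 774 ≈ 9130.6 mm.
Then N = f²/(c·h) = 74² / (0.03 × 9130.6) = 5476 / 273.92 ≈ 20.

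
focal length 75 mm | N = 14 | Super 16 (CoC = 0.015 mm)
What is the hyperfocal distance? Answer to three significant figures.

26.9 m

Hyperfocal distance H = f²/(N·c) + f = 75²/(14 × 0.015) + 75 = 5625/0.21 + 75 ≈ 26860.7 mm ≈ 26.9 m.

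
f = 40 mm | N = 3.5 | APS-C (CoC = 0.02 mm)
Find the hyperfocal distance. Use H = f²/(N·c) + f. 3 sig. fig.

Hyperfocal distance H = f²/(N·c) + f = 40²/(3.5 × 0.02) + 40 = 1600/0.07 + 40 ≈ 22897.1 mm ≈ 22.9 m.

22.9 m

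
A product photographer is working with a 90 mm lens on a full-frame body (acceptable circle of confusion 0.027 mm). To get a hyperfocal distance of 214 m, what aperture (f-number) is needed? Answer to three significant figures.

Rearrange H = f²/(N·c) + f for N: N = f² / ((H − f)·c).
N = 90² / ((214000 − 90) × 0.027) = 8100 / 5776 ≈ 1.40.

f/1.40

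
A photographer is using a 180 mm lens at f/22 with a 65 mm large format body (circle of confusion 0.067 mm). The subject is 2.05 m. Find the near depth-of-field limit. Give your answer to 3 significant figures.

1.89 m

Hyperfocal distance H = f²/(N·c) + f = 180²/(22 × 0.067) + 180 = 32400/1.474 + 180 ≈ 22161.0 mm ≈ 22.16 m.
Near limit Dn = s·(H − f)/(H + s − 2f) = 2050 × (22161.0 − 180) / (22161.0 + 2050 − 2 × 180) = 2050 × 21981.0 / 23851.0 ≈ 1889.3 mm ≈ 1.89 m.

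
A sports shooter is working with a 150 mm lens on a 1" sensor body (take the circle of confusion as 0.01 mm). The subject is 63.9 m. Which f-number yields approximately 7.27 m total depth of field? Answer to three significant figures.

Write h = H − f = f²/(N·c). The thin-lens limits are Dn = s·h/(h + (s−f)) and Df = s·h/(h − (s−f)), so DoF = Df − Dn = 2·s·(s−f)·h / (h² − (s−f)²).
That is a quadratic in h: DoF·h² − 2·s·(s−f)·h − DoF·(s−f)² = 0 ⇒ h = (s−f)·(s + √(s² + DoF²)) / DoF = 63750 × (63900 + √(63900² + 7270²)) / 7270 = 63750 × (63900 + 64312.2) / 7270 ≈ 1124282 mm.
Then N = f²/(c·h) = 150² / (0.01 × 1124282) = 22500 / 11243 ≈ 2.00.

f/2.00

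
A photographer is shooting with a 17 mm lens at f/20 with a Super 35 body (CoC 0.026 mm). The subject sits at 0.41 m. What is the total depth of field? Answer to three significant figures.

Hyperfocal distance H = f²/(N·c) + f = 17²/(20 × 0.026) + 17 = 289/0.52 + 17 ≈ 572.8 mm ≈ 0.573 m.
Near limit Dn = s·(H − f)/(H + s − 2f) = 410 × (572.8 − 17) / (572.8 + 410 − 2 × 17) = 410 × 555.8 / 948.8 ≈ 240.2 mm.
Far limit Df = s·(H − f)/(H − s) = 410 × (572.8 − 17) / (572.8 − 410) = 410 × 555.8 / 162.8 ≈ 1399.9 mm.
Depth of field = Df − Dn = 1399.9 − 240.2 ≈ 1159.7 mm ≈ 1.16 m.

1.16 m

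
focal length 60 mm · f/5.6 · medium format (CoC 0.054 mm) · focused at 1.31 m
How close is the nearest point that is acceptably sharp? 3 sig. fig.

1.19 m

Hyperfocal distance H = f²/(N·c) + f = 60²/(5.6 × 0.054) + 60 = 3600/0.3024 + 60 ≈ 11964.8 mm ≈ 11.96 m.
Near limit Dn = s·(H − f)/(H + s − 2f) = 1310 × (11964.8 − 60) / (11964.8 + 1310 − 2 × 60) = 1310 × 11904.8 / 13154.8 ≈ 1185.5 mm ≈ 1.19 m.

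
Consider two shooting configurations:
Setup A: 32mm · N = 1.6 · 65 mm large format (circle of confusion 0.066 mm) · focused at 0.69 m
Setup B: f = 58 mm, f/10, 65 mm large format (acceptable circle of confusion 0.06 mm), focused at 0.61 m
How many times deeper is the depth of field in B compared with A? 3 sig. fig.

1.29

Setup A: H = 32²/(1.6×0.066) + 32 ≈ 9729.0 mm; DoF = Df − Dn = 740.229 − 646.154 ≈ 94.075 mm.
Setup B: H = 58²/(10×0.06) + 58 ≈ 5664.7 mm; DoF = Df − Dn = 676.62 − 555.33 ≈ 121.29 mm.
Ratio = 121.29 / 94.075 ≈ 1.29.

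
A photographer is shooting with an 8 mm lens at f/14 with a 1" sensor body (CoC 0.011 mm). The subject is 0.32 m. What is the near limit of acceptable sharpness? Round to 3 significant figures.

Hyperfocal distance H = f²/(N·c) + f = 8²/(14 × 0.011) + 8 = 64/0.154 + 8 ≈ 423.6 mm ≈ 0.424 m.
Near limit Dn = s·(H − f)/(H + s − 2f) = 320 × (423.6 − 8) / (423.6 + 320 − 2 × 8) = 320 × 415.6 / 727.6 ≈ 182.78 mm.

183 mm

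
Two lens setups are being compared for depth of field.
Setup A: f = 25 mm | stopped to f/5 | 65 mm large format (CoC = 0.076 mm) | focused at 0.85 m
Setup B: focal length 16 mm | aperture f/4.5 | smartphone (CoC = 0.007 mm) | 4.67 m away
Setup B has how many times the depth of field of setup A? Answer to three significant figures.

6.98

Setup A: H = 25²/(5×0.076) + 25 ≈ 1669.7 mm; DoF = Df − Dn = 1705.5 − 566.1 ≈ 1139.4 mm.
Setup B: H = 16²/(4.5×0.007) + 16 ≈ 8143.0 mm; DoF = Df − Dn = 10928.1 − 2969.5 ≈ 7958.6 mm.
Ratio = 7958.6 / 1139.4 ≈ 6.98.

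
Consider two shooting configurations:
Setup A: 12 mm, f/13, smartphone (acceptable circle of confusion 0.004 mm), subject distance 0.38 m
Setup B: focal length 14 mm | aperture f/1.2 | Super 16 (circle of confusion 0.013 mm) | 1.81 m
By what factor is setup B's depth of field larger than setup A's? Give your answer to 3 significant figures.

5.14

Setup A: H = 12²/(13×0.004) + 12 ≈ 2781.2 mm; DoF = Df − Dn = 438.24 − 335.43 ≈ 102.81 mm.
Setup B: H = 14²/(1.2×0.013) + 14 ≈ 12578.1 mm; DoF = Df − Dn = 2111.89 − 1583.63 ≈ 528.26 mm.
Ratio = 528.26 / 102.81 ≈ 5.14.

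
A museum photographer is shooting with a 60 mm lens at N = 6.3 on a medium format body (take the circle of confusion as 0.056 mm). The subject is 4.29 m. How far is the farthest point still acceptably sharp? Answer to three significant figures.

Hyperfocal distance H = f²/(N·c) + f = 60²/(6.3 × 0.056) + 60 = 3600/0.3528 + 60 ≈ 10264.1 mm ≈ 10.26 m.
Far limit Df = s·(H − f)/(H − s) = 4290 × (10264.1 − 60) / (10264.1 − 4290) = 4290 × 10204.1 / 5974.1 ≈ 7327.6 mm ≈ 7.33 m.

7.33 m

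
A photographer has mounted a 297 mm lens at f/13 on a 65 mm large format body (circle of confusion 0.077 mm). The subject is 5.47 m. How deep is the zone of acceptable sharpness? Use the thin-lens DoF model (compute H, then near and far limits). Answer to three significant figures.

0.644 m

Hyperfocal distance H = f²/(N·c) + f = 297²/(13 × 0.077) + 297 = 88209/1.001 + 297 ≈ 88417.9 mm ≈ 88.42 m.
Near limit Dn = s·(H − f)/(H + s − 2f) = 5470 × (88417.9 − 297) / (88417.9 + 5470 − 2 × 297) = 5470 × 88120.9 / 93293.9 ≈ 5166.70 mm.
Far limit Df = s·(H − f)/(H − s) = 5470 × (88417.9 − 297) / (88417.9 − 5470) = 5470 × 88120.9 / 82947.9 ≈ 5811.13 mm.
Depth of field = Df − Dn = 5811.13 − 5166.70 ≈ 644.43 mm ≈ 0.644 m.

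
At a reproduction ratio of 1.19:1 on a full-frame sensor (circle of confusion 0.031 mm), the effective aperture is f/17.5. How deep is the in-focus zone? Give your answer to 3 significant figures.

At magnification m, DoF ≈ 2·N_eff·c/m² = 2 × 17.5 × 0.031 / 1.19² = 1.085 / 1.416 ≈ 0.766 mm.

0.766 mm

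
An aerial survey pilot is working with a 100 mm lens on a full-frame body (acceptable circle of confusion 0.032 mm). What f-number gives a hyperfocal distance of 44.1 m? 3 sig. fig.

f/7.10

Rearrange H = f²/(N·c) + f for N: N = f² / ((H − f)·c).
N = 100² / ((44100 − 100) × 0.032) = 10000 / 1408 ≈ 7.10.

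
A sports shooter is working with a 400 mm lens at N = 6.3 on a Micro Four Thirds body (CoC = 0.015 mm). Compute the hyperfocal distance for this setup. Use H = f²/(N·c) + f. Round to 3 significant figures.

Hyperfocal distance H = f²/(N·c) + f = 400²/(6.3 × 0.015) + 400 = 160000/0.0945 + 400 ≈ 1693521.7 mm ≈ 1690 m.

1690 m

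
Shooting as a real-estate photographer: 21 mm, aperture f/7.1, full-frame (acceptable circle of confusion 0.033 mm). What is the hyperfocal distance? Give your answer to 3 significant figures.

Hyperfocal distance H = f²/(N·c) + f = 21²/(7.1 × 0.033) + 21 = 441/0.2343 + 21 ≈ 1903.2 mm ≈ 1.90 m.

1.90 m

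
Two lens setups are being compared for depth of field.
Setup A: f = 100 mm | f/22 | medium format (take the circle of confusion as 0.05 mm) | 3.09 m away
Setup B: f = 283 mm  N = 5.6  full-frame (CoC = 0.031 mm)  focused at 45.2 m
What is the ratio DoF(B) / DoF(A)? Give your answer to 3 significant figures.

3.90

Setup A: H = 100²/(22×0.05) + 100 ≈ 9190.9 mm; DoF = Df − Dn = 4604.4 − 2325.2 ≈ 2279.2 mm.
Setup B: H = 283²/(5.6×0.031) + 283 ≈ 461625.2 mm; DoF = Df − Dn = 50075.4 − 41189.7 ≈ 8885.7 mm.
Ratio = 8885.7 / 2279.2 ≈ 3.90.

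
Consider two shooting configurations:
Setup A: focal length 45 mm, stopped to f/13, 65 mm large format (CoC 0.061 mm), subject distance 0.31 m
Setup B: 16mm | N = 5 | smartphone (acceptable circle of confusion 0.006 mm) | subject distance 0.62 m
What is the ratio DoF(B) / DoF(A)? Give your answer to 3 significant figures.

Setup A: H = 45²/(13×0.061) + 45 ≈ 2598.6 mm; DoF = Df − Dn = 345.895 − 280.854 ≈ 65.041 mm.
Setup B: H = 16²/(5×0.006) + 16 ≈ 8549.3 mm; DoF = Df − Dn = 667.227 − 579.016 ≈ 88.211 mm.
Ratio = 88.211 / 65.041 ≈ 1.36.

1.36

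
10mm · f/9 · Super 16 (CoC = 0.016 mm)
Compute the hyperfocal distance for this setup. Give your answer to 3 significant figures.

Hyperfocal distance H = f²/(N·c) + f = 10²/(9 × 0.016) + 10 = 100/0.144 + 10 ≈ 704.4 mm ≈ 0.704 m.

0.704 m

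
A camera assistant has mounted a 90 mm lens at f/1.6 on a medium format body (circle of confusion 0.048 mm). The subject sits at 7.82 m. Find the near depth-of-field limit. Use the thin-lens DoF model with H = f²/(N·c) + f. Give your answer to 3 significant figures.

7.29 m

Hyperfocal distance H = f²/(N·c) + f = 90²/(1.6 × 0.048) + 90 = 8100/0.0768 + 90 ≈ 105558.7 mm ≈ 105.6 m.
Near limit Dn = s·(H − f)/(H + s − 2f) = 7820 × (105558.7 − 90) / (105558.7 + 7820 − 2 × 90) = 7820 × 105468.7 / 113198.7 ≈ 7286.0 mm ≈ 7.29 m.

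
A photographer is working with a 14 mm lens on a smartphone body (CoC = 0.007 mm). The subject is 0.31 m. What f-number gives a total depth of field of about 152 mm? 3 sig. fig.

Write h = H − f = f²/(N·c). The thin-lens limits are Dn = s·h/(h + (s−f)) and Df = s·h/(h − (s−f)), so DoF = Df − Dn = 2·s·(s−f)·h / (h² − (s−f)²).
That is a quadratic in h: DoF·h² − 2·s·(s−f)·h − DoF·(s−f)² = 0 ⇒ h = (s−f)·(s + √(s² + DoF²)) / DoF = 296 × (310 + √(310² + 152²)) / 152 = 296 × (310 + 345.259) / 152 ≈ 1276.0 mm.
Then N = f²/(c·h) = 14² / (0.007 × 1276.0) = 196 / 8.9322 ≈ 21.9.

f/21.9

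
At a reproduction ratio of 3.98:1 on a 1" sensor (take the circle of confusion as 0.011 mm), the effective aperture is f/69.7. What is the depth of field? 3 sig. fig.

At magnification m, DoF ≈ 2·N_eff·c/m² = 2 × 69.7 × 0.011 / 3.98² = 1.533 / 15.84 ≈ 0.0968 mm.

0.0968 mm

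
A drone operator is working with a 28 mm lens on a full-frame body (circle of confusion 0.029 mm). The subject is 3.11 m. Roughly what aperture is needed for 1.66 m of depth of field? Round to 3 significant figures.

Write h = H − f = f²/(N·c). The thin-lens limits are Dn = s·h/(h + (s−f)) and Df = s·h/(h − (s−f)), so DoF = Df − Dn = 2·s·(s−f)·h / (h² − (s−f)²).
That is a quadratic in h: DoF·h² − 2·s·(s−f)·h − DoF·(s−f)² = 0 ⇒ h = (s−f)·(s + √(s² + DoF²)) / DoF = 3082 × (3110 + √(3110² + 1660²)) / 1660 = 3082 × (3110 + 3525.29) / 1660 ≈ 12319 mm.
Then N = f²/(c·h) = 28² / (0.029 × 12319) = 784 / 357.26 ≈ 2.19.

f/2.19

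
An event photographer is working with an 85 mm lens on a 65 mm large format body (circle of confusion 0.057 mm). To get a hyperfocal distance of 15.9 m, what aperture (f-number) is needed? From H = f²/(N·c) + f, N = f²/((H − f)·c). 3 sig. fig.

Rearrange H = f²/(N·c) + f for N: N = f² / ((H − f)·c).
N = 85² / ((15900 − 85) × 0.057) = 7225 / 901.5 ≈ 8.01.

f/8.01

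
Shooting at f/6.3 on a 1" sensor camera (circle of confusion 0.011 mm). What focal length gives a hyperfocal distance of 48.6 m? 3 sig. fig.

58.0 mm

From H = f²/(N·c) + f, with f ≪ H: f ≈ √(H·N·c) = √(48600 × 6.3 × 0.011) = √3368.0 ≈ 58.03 mm.
The +f correction barely moves this — solving exactly, f² + N·c·f − N·c·H = 0 ⇒ f = (−N·c + √((N·c)² + 4·N·c·H))/2 = (−0.0693 + √13472)/2 ≈ 58.000 mm, so f ≈ 58.0 mm.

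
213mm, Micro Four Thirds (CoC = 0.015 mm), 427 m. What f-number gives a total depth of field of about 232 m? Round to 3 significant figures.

Write h = H − f = f²/(N·c). The thin-lens limits are Dn = s·h/(h + (s−f)) and Df = s·h/(h − (s−f)), so DoF = Df − Dn = 2·s·(s−f)·h / (h² − (s−f)²).
That is a quadratic in h: DoF·h² − 2·s·(s−f)·h − DoF·(s−f)² = 0 ⇒ h = (s−f)·(s + √(s² + DoF²)) / DoF = 426787 × (427000 + √(427000² + 232000²)) / 232000 = 426787 × (427000 + 485956) / 232000 ≈ 1679473 mm.
Then N = f²/(c·h) = 213² / (0.015 × 1679473) = 45369 / 25192 ≈ 1.80.

f/1.80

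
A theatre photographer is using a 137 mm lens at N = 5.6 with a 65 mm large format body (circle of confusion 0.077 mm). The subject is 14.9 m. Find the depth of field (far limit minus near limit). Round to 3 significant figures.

Hyperfocal distance H = f²/(N·c) + f = 137²/(5.6 × 0.077) + 137 = 18769/0.4312 + 137 ≈ 43664.4 mm ≈ 43.66 m.
Near limit Dn = s·(H − f)/(H + s − 2f) = 14900 × (43664.4 − 137) / (43664.4 + 14900 − 2 × 137) = 14900 × 43527.4 / 58290.4 ≈ 11126 mm.
Far limit Df = s·(H − f)/(H − s) = 14900 × (43664.4 − 137) / (43664.4 − 14900) = 14900 × 43527.4 / 28764.4 ≈ 22547 mm.
Depth of field = Df − Dn = 22547 − 11126 ≈ 11421 mm ≈ 11.4 m.

11.4 m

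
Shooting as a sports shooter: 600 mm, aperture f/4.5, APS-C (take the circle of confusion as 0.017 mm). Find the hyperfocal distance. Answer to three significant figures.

Hyperfocal distance H = f²/(N·c) + f = 600²/(4.5 × 0.017) + 600 = 360000/0.0765 + 600 ≈ 4706482.4 mm ≈ 4710 m.

4710 m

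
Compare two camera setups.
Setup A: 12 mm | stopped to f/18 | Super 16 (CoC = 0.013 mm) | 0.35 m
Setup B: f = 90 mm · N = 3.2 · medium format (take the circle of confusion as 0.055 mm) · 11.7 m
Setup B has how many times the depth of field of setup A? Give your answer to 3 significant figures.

Setup A: H = 12²/(18×0.013) + 12 ≈ 627.4 mm; DoF = Df − Dn = 776.48 − 225.92 ≈ 550.56 mm.
Setup B: H = 90²/(3.2×0.055) + 90 ≈ 46112.7 mm; DoF = Df − Dn = 15647.3 − 9343.1 ≈ 6304.2 mm.
Ratio = 6304.2 / 550.56 ≈ 11.5.

11.5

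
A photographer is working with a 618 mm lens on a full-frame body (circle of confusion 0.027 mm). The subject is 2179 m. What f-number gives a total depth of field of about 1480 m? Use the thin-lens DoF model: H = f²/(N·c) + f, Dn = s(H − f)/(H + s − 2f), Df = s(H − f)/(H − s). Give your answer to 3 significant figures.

f/2.00

Write h = H − f = f²/(N·c). The thin-lens limits are Dn = s·h/(h + (s−f)) and Df = s·h/(h − (s−f)), so DoF = Df − Dn = 2·s·(s−f)·h / (h² − (s−f)²).
That is a quadratic in h: DoF·h² − 2·s·(s−f)·h − DoF·(s−f)² = 0 ⇒ h = (s−f)·(s + √(s² + DoF²)) / DoF = 2178382 × (2179000 + √(2179000² + 1480000²)) / 1480000 = 2178382 × (2179000 + 2634092) / 1480000 ≈ 7084293 mm.
Then N = f²/(c·h) = 618² / (0.027 × 7084293) = 381924 / 191276 ≈ 2.00.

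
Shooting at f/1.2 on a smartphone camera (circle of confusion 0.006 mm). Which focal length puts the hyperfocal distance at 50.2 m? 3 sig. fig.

19.0 mm

From H = f²/(N·c) + f, with f ≪ H: f ≈ √(H·N·c) = √(50200 × 1.2 × 0.006) = √361.44 ≈ 19.01 mm.
The +f correction barely moves this — solving exactly, f² + N·c·f − N·c·H = 0 ⇒ f = (−N·c + √((N·c)² + 4·N·c·H))/2 = (−0.0072 + √1445.8)/2 ≈ 19.008 mm, so f ≈ 19.0 mm.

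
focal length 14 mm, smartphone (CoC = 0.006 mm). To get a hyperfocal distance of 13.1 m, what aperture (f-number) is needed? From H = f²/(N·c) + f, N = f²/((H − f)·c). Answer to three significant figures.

f/2.50

Rearrange H = f²/(N·c) + f for N: N = f² / ((H − f)·c).
N = 14² / ((13100 − 14) × 0.006) = 196 / 78.52 ≈ 2.50.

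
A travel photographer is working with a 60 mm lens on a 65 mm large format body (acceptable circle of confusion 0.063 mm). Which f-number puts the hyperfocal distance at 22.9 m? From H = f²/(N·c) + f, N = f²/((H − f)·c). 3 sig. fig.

f/2.50

Rearrange H = f²/(N·c) + f for N: N = f² / ((H − f)·c).
N = 60² / ((22900 − 60) × 0.063) = 3600 / 1439 ≈ 2.50.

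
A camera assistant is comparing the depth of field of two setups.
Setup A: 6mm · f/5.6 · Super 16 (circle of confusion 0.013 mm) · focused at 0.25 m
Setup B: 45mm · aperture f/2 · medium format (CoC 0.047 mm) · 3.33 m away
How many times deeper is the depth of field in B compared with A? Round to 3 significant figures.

3.19

Setup A: H = 6²/(5.6×0.013) + 6 ≈ 500.5 mm; DoF = Df − Dn = 493.51 − 167.40 ≈ 326.11 mm.
Setup B: H = 45²/(2×0.047) + 45 ≈ 21587.6 mm; DoF = Df − Dn = 3929.2 − 2889.4 ≈ 1039.8 mm.
Ratio = 1039.8 / 326.11 ≈ 3.19.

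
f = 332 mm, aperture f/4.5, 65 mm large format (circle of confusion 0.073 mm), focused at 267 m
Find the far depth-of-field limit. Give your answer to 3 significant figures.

1300 m

Hyperfocal distance H = f²/(N·c) + f = 332²/(4.5 × 0.073) + 332 = 110224/0.3285 + 332 ≈ 335869.3 mm ≈ 335.9 m.
Far limit Df = s·(H − f)/(H − s) = 267000 × (335869.3 − 332) / (335869.3 − 267000) = 267000 × 335537.3 / 68869.3 ≈ 1300848 mm ≈ 1300 m.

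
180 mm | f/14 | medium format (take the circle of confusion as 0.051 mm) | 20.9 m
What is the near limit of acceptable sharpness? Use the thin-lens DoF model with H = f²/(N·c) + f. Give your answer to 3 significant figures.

14.3 m

Hyperfocal distance H = f²/(N·c) + f = 180²/(14 × 0.051) + 180 = 32400/0.714 + 180 ≈ 45558.2 mm ≈ 45.56 m.
Near limit Dn = s·(H − f)/(H + s − 2f) = 20900 × (45558.2 − 180) / (45558.2 + 20900 − 2 × 180) = 20900 × 45378.2 / 66098.2 ≈ 14348 mm ≈ 14.3 m.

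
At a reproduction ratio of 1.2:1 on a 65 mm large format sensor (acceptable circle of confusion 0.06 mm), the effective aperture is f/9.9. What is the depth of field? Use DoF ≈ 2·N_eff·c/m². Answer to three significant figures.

0.825 mm

At magnification m, DoF ≈ 2·N_eff·c/m² = 2 × 9.9 × 0.06 / 1.2² = 1.188 / 1.44 ≈ 0.825 mm.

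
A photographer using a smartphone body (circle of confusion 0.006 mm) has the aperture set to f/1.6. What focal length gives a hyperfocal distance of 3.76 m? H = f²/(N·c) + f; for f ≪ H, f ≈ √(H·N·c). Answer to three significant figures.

From H = f²/(N·c) + f, with f ≪ H: f ≈ √(H·N·c) = √(3760 × 1.6 × 0.006) = √36.096 ≈ 6.008 mm.
Exact: f² + N·c·f − N·c·H = 0 ⇒ f = (−N·c + √((N·c)² + 4·N·c·H))/2 = (−0.0096 + √144.38)/2 ≈ 6.0032 mm ≈ 6.00 mm.

6.00 mm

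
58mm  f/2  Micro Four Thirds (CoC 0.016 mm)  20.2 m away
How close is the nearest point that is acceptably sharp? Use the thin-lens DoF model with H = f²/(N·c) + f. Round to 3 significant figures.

Hyperfocal distance H = f²/(N·c) + f = 58²/(2 × 0.016) + 58 = 3364/0.032 + 58 ≈ 105183.0 mm ≈ 105.2 m.
Near limit Dn = s·(H − f)/(H + s − 2f) = 20200 × (105183.0 − 58) / (105183.0 + 20200 − 2 × 58) = 20200 × 105125.0 / 125267.0 ≈ 16952 mm ≈ 17.0 m.

17.0 m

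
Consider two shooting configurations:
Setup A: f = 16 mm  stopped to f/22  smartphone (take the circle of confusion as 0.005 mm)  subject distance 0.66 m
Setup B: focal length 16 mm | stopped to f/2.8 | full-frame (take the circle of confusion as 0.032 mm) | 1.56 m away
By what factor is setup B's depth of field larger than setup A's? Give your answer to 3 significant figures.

6.02

Setup A: H = 16²/(22×0.005) + 16 ≈ 2343.3 mm; DoF = Df − Dn = 912.51 − 516.95 ≈ 395.56 mm.
Setup B: H = 16²/(2.8×0.032) + 16 ≈ 2873.1 mm; DoF = Df − Dn = 3394.3 − 1012.7 ≈ 2381.6 mm.
Ratio = 2381.6 / 395.56 ≈ 6.02.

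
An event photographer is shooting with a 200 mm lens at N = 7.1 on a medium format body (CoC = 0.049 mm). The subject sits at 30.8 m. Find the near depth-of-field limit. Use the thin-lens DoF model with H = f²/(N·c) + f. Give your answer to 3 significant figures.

24.3 m

Hyperfocal distance H = f²/(N·c) + f = 200²/(7.1 × 0.049) + 200 = 40000/0.3479 + 200 ≈ 115175.6 mm ≈ 115.2 m.
Near limit Dn = s·(H − f)/(H + s − 2f) = 30800 × (115175.6 − 200) / (115175.6 + 30800 − 2 × 200) = 30800 × 114975.6 / 145575.6 ≈ 24326 mm ≈ 24.3 m.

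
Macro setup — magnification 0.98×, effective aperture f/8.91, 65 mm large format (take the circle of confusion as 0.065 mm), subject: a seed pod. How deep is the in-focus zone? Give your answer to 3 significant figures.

At magnification m, DoF ≈ 2·N_eff·c/m² = 2 × 8.91 × 0.065 / 0.98² = 1.158 / 0.9604 ≈ 1.21 mm.

1.21 mm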